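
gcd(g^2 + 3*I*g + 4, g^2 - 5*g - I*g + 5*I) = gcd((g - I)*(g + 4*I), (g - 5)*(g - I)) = g - I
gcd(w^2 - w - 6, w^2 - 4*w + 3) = w - 3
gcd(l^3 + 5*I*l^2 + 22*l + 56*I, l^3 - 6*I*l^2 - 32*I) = l^2 - 2*I*l + 8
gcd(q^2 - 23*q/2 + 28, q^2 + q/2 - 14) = q - 7/2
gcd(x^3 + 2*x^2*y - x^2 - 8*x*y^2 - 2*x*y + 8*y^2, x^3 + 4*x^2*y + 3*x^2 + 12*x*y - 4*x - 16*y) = x^2 + 4*x*y - x - 4*y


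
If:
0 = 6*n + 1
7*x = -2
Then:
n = -1/6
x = -2/7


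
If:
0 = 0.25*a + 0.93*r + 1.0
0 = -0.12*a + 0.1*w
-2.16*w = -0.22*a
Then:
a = 0.00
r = -1.08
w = 0.00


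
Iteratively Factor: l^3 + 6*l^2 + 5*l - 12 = (l + 4)*(l^2 + 2*l - 3) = (l - 1)*(l + 4)*(l + 3)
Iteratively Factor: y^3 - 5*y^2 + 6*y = (y)*(y^2 - 5*y + 6) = y*(y - 3)*(y - 2)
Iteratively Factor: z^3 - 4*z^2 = (z - 4)*(z^2) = z*(z - 4)*(z)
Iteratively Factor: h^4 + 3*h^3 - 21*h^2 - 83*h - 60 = (h + 1)*(h^3 + 2*h^2 - 23*h - 60) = (h + 1)*(h + 4)*(h^2 - 2*h - 15) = (h - 5)*(h + 1)*(h + 4)*(h + 3)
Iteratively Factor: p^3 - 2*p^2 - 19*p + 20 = (p - 5)*(p^2 + 3*p - 4) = (p - 5)*(p - 1)*(p + 4)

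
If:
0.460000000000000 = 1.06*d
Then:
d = 0.43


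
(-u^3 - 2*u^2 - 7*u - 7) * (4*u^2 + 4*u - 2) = -4*u^5 - 12*u^4 - 34*u^3 - 52*u^2 - 14*u + 14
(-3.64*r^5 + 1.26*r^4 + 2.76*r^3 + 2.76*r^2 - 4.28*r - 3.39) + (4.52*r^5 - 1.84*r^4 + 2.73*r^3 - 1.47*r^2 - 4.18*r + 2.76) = 0.879999999999999*r^5 - 0.58*r^4 + 5.49*r^3 + 1.29*r^2 - 8.46*r - 0.63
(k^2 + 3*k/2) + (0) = k^2 + 3*k/2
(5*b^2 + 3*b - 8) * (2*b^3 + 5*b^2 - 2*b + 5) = 10*b^5 + 31*b^4 - 11*b^3 - 21*b^2 + 31*b - 40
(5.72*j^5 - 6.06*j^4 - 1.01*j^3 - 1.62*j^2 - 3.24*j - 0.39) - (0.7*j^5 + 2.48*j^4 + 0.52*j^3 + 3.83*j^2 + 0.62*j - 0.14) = 5.02*j^5 - 8.54*j^4 - 1.53*j^3 - 5.45*j^2 - 3.86*j - 0.25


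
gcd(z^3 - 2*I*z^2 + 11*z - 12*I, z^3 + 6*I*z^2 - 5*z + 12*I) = z^2 + 2*I*z + 3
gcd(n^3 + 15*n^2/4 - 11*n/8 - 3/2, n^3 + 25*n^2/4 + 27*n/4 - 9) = n^2 + 13*n/4 - 3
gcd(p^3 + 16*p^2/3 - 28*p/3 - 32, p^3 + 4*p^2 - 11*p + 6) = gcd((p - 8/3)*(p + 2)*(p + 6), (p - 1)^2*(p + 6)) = p + 6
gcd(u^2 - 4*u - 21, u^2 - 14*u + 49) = u - 7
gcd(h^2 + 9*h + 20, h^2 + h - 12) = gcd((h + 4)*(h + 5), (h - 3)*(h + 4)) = h + 4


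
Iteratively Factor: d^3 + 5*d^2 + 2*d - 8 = (d - 1)*(d^2 + 6*d + 8) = (d - 1)*(d + 2)*(d + 4)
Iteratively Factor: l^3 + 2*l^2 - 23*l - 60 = (l + 4)*(l^2 - 2*l - 15) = (l - 5)*(l + 4)*(l + 3)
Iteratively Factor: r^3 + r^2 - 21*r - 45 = (r + 3)*(r^2 - 2*r - 15) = (r - 5)*(r + 3)*(r + 3)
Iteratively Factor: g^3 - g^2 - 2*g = (g)*(g^2 - g - 2) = g*(g + 1)*(g - 2)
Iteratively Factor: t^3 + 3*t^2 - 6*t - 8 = (t + 4)*(t^2 - t - 2) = (t + 1)*(t + 4)*(t - 2)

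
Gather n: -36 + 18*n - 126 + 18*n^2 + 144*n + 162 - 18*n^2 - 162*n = 0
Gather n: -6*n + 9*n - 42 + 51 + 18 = 3*n + 27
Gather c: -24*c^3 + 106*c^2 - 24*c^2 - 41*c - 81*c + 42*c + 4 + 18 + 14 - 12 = -24*c^3 + 82*c^2 - 80*c + 24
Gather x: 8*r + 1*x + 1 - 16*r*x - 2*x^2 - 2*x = 8*r - 2*x^2 + x*(-16*r - 1) + 1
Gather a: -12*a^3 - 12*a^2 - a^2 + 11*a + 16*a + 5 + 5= -12*a^3 - 13*a^2 + 27*a + 10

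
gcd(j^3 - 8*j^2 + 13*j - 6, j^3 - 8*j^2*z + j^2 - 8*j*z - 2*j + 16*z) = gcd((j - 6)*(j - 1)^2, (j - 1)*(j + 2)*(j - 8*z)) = j - 1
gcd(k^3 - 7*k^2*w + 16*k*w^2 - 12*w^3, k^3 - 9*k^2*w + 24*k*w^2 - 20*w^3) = k^2 - 4*k*w + 4*w^2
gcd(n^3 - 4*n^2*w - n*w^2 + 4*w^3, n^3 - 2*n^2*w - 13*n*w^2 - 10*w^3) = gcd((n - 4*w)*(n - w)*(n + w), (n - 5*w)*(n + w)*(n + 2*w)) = n + w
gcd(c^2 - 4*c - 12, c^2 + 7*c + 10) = c + 2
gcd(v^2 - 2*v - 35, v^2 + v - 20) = v + 5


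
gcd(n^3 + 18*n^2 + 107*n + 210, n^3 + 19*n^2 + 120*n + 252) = n^2 + 13*n + 42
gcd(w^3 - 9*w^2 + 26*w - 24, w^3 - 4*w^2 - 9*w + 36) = w^2 - 7*w + 12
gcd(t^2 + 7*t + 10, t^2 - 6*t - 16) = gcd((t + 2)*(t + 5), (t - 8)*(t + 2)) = t + 2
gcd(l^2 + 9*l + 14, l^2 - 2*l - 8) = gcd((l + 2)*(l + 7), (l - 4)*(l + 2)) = l + 2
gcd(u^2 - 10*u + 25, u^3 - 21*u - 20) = u - 5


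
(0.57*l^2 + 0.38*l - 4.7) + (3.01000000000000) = 0.57*l^2 + 0.38*l - 1.69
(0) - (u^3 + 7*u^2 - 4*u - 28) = -u^3 - 7*u^2 + 4*u + 28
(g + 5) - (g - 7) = 12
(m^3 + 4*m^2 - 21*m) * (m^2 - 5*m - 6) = m^5 - m^4 - 47*m^3 + 81*m^2 + 126*m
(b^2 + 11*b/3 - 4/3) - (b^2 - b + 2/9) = 14*b/3 - 14/9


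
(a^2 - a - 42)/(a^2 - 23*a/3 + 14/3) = 3*(a + 6)/(3*a - 2)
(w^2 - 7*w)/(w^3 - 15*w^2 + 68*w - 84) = w/(w^2 - 8*w + 12)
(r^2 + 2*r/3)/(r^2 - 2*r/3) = (3*r + 2)/(3*r - 2)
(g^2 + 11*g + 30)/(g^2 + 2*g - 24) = (g + 5)/(g - 4)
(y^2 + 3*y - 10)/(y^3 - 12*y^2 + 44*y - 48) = (y + 5)/(y^2 - 10*y + 24)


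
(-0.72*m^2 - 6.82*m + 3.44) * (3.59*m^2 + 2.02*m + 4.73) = -2.5848*m^4 - 25.9382*m^3 - 4.8324*m^2 - 25.3098*m + 16.2712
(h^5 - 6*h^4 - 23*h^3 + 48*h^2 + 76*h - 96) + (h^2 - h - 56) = h^5 - 6*h^4 - 23*h^3 + 49*h^2 + 75*h - 152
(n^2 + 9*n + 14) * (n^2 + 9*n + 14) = n^4 + 18*n^3 + 109*n^2 + 252*n + 196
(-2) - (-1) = -1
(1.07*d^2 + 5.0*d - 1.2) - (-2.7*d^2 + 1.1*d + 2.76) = 3.77*d^2 + 3.9*d - 3.96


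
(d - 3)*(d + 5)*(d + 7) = d^3 + 9*d^2 - d - 105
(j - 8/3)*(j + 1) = j^2 - 5*j/3 - 8/3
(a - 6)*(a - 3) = a^2 - 9*a + 18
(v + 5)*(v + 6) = v^2 + 11*v + 30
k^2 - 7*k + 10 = (k - 5)*(k - 2)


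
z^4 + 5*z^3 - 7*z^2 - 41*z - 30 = (z - 3)*(z + 1)*(z + 2)*(z + 5)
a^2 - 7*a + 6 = (a - 6)*(a - 1)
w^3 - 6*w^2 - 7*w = w*(w - 7)*(w + 1)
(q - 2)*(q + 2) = q^2 - 4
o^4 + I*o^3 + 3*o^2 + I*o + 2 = (o - I)^2*(o + I)*(o + 2*I)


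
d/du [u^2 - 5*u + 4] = 2*u - 5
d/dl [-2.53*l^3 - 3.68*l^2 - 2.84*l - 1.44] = -7.59*l^2 - 7.36*l - 2.84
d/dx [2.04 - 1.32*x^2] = -2.64*x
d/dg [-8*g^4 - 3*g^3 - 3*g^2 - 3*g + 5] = -32*g^3 - 9*g^2 - 6*g - 3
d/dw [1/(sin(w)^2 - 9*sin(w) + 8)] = (9 - 2*sin(w))*cos(w)/(sin(w)^2 - 9*sin(w) + 8)^2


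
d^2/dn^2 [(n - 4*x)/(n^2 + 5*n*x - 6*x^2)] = 2*((n - 4*x)*(2*n + 5*x)^2 - (3*n + x)*(n^2 + 5*n*x - 6*x^2))/(n^2 + 5*n*x - 6*x^2)^3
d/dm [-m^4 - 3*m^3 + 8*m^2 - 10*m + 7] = -4*m^3 - 9*m^2 + 16*m - 10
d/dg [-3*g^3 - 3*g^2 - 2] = 3*g*(-3*g - 2)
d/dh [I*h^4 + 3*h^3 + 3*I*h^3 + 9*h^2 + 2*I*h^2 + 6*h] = 4*I*h^3 + h^2*(9 + 9*I) + h*(18 + 4*I) + 6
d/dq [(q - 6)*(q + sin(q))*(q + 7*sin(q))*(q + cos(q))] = (6 - q)*(q + sin(q))*(q + 7*sin(q))*(sin(q) - 1) + (q - 6)*(q + sin(q))*(q + cos(q))*(7*cos(q) + 1) + (q - 6)*(q + 7*sin(q))*(q + cos(q))*(cos(q) + 1) + (q + sin(q))*(q + 7*sin(q))*(q + cos(q))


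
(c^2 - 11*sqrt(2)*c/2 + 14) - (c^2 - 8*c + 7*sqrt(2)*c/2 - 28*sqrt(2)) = -9*sqrt(2)*c + 8*c + 14 + 28*sqrt(2)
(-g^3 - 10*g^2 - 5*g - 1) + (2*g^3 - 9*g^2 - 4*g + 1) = g^3 - 19*g^2 - 9*g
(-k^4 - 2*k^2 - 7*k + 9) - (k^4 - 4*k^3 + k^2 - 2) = -2*k^4 + 4*k^3 - 3*k^2 - 7*k + 11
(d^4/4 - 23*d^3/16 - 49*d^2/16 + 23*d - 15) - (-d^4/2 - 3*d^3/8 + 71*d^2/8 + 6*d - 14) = 3*d^4/4 - 17*d^3/16 - 191*d^2/16 + 17*d - 1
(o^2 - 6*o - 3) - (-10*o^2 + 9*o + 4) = 11*o^2 - 15*o - 7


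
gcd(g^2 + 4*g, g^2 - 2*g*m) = g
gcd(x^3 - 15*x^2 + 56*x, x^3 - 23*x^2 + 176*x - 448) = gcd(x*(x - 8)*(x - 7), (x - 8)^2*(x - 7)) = x^2 - 15*x + 56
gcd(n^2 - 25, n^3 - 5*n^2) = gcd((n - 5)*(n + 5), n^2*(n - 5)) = n - 5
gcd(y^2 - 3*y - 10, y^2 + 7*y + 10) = y + 2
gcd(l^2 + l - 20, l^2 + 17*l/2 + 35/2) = l + 5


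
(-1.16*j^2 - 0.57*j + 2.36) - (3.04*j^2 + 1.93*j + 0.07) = -4.2*j^2 - 2.5*j + 2.29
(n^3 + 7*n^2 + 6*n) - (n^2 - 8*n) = n^3 + 6*n^2 + 14*n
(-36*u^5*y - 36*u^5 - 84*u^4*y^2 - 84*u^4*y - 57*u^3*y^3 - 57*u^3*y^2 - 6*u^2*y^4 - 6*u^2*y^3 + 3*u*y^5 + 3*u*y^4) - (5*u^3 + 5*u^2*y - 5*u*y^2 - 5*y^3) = -36*u^5*y - 36*u^5 - 84*u^4*y^2 - 84*u^4*y - 57*u^3*y^3 - 57*u^3*y^2 - 5*u^3 - 6*u^2*y^4 - 6*u^2*y^3 - 5*u^2*y + 3*u*y^5 + 3*u*y^4 + 5*u*y^2 + 5*y^3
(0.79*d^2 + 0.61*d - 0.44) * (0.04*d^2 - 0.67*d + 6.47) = 0.0316*d^4 - 0.5049*d^3 + 4.685*d^2 + 4.2415*d - 2.8468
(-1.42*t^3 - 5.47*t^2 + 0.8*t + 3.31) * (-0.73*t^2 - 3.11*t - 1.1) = 1.0366*t^5 + 8.4093*t^4 + 17.9897*t^3 + 1.1127*t^2 - 11.1741*t - 3.641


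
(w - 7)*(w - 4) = w^2 - 11*w + 28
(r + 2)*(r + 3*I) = r^2 + 2*r + 3*I*r + 6*I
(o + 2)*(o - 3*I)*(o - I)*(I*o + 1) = I*o^4 + 5*o^3 + 2*I*o^3 + 10*o^2 - 7*I*o^2 - 3*o - 14*I*o - 6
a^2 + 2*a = a*(a + 2)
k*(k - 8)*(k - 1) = k^3 - 9*k^2 + 8*k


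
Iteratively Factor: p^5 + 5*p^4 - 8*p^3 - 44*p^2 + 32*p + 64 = (p - 2)*(p^4 + 7*p^3 + 6*p^2 - 32*p - 32) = (p - 2)*(p + 1)*(p^3 + 6*p^2 - 32) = (p - 2)*(p + 1)*(p + 4)*(p^2 + 2*p - 8) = (p - 2)*(p + 1)*(p + 4)^2*(p - 2)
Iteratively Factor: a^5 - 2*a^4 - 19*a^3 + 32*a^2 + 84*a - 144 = (a - 4)*(a^4 + 2*a^3 - 11*a^2 - 12*a + 36) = (a - 4)*(a - 2)*(a^3 + 4*a^2 - 3*a - 18) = (a - 4)*(a - 2)^2*(a^2 + 6*a + 9) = (a - 4)*(a - 2)^2*(a + 3)*(a + 3)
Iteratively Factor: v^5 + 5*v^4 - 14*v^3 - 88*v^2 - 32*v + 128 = (v - 1)*(v^4 + 6*v^3 - 8*v^2 - 96*v - 128) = (v - 4)*(v - 1)*(v^3 + 10*v^2 + 32*v + 32) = (v - 4)*(v - 1)*(v + 2)*(v^2 + 8*v + 16) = (v - 4)*(v - 1)*(v + 2)*(v + 4)*(v + 4)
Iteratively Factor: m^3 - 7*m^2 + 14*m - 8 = (m - 4)*(m^2 - 3*m + 2) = (m - 4)*(m - 2)*(m - 1)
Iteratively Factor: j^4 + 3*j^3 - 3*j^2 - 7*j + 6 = (j - 1)*(j^3 + 4*j^2 + j - 6) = (j - 1)*(j + 3)*(j^2 + j - 2) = (j - 1)*(j + 2)*(j + 3)*(j - 1)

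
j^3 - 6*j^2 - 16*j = j*(j - 8)*(j + 2)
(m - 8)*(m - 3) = m^2 - 11*m + 24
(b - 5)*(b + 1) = b^2 - 4*b - 5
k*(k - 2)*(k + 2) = k^3 - 4*k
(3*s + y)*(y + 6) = 3*s*y + 18*s + y^2 + 6*y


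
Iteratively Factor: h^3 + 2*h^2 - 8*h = (h - 2)*(h^2 + 4*h) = h*(h - 2)*(h + 4)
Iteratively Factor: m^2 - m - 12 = (m - 4)*(m + 3)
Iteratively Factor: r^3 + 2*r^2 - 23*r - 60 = (r + 3)*(r^2 - r - 20) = (r - 5)*(r + 3)*(r + 4)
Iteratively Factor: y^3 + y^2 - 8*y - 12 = (y + 2)*(y^2 - y - 6) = (y - 3)*(y + 2)*(y + 2)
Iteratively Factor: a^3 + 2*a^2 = (a + 2)*(a^2) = a*(a + 2)*(a)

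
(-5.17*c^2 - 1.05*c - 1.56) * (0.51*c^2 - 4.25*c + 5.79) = -2.6367*c^4 + 21.437*c^3 - 26.2674*c^2 + 0.5505*c - 9.0324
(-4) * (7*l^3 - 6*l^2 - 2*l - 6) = -28*l^3 + 24*l^2 + 8*l + 24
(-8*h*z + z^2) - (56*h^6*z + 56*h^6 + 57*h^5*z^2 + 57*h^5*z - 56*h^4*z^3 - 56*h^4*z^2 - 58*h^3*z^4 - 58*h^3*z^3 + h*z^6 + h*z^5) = -56*h^6*z - 56*h^6 - 57*h^5*z^2 - 57*h^5*z + 56*h^4*z^3 + 56*h^4*z^2 + 58*h^3*z^4 + 58*h^3*z^3 - h*z^6 - h*z^5 - 8*h*z + z^2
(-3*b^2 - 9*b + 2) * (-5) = 15*b^2 + 45*b - 10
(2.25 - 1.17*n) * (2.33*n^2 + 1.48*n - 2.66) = -2.7261*n^3 + 3.5109*n^2 + 6.4422*n - 5.985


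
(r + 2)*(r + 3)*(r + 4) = r^3 + 9*r^2 + 26*r + 24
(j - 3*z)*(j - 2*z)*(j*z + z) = j^3*z - 5*j^2*z^2 + j^2*z + 6*j*z^3 - 5*j*z^2 + 6*z^3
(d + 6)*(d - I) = d^2 + 6*d - I*d - 6*I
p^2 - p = p*(p - 1)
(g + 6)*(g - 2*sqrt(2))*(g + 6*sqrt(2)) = g^3 + 4*sqrt(2)*g^2 + 6*g^2 - 24*g + 24*sqrt(2)*g - 144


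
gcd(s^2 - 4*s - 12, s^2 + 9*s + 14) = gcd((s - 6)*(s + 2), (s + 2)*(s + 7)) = s + 2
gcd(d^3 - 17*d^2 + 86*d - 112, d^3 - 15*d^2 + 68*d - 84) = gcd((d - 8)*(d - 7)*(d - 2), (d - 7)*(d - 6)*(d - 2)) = d^2 - 9*d + 14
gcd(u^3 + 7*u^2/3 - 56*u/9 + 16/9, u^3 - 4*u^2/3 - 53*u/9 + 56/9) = 1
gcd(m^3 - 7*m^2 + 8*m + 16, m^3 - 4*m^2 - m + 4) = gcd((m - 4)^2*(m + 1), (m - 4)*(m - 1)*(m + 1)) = m^2 - 3*m - 4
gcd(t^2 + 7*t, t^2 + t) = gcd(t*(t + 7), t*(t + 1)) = t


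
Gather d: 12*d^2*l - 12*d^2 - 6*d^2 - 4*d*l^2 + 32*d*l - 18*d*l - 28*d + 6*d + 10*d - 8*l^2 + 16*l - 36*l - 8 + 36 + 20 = d^2*(12*l - 18) + d*(-4*l^2 + 14*l - 12) - 8*l^2 - 20*l + 48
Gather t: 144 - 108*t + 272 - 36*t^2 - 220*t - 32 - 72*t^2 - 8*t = -108*t^2 - 336*t + 384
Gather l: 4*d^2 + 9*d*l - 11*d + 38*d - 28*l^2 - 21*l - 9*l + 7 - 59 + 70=4*d^2 + 27*d - 28*l^2 + l*(9*d - 30) + 18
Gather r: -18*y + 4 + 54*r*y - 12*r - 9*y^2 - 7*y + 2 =r*(54*y - 12) - 9*y^2 - 25*y + 6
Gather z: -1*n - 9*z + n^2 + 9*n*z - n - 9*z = n^2 - 2*n + z*(9*n - 18)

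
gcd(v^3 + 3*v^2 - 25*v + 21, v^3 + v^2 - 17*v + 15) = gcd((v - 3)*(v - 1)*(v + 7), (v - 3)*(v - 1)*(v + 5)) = v^2 - 4*v + 3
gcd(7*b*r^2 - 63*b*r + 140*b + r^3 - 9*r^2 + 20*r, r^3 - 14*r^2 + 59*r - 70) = r - 5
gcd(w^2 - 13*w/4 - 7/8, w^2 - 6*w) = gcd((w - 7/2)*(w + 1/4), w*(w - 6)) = 1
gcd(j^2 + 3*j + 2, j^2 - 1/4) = 1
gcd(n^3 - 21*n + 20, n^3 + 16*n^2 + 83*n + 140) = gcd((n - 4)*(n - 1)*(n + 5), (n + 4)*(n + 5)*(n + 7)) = n + 5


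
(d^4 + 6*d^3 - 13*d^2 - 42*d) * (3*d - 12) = 3*d^5 + 6*d^4 - 111*d^3 + 30*d^2 + 504*d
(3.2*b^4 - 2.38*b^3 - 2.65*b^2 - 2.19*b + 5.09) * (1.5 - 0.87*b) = -2.784*b^5 + 6.8706*b^4 - 1.2645*b^3 - 2.0697*b^2 - 7.7133*b + 7.635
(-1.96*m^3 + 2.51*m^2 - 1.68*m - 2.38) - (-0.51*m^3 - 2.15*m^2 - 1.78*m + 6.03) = -1.45*m^3 + 4.66*m^2 + 0.1*m - 8.41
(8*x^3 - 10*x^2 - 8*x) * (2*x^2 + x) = 16*x^5 - 12*x^4 - 26*x^3 - 8*x^2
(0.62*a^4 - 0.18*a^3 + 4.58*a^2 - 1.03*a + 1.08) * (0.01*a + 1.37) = 0.0062*a^5 + 0.8476*a^4 - 0.2008*a^3 + 6.2643*a^2 - 1.4003*a + 1.4796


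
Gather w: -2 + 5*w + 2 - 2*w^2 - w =-2*w^2 + 4*w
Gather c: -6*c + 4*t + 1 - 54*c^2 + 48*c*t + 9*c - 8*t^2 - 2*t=-54*c^2 + c*(48*t + 3) - 8*t^2 + 2*t + 1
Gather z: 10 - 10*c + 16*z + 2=-10*c + 16*z + 12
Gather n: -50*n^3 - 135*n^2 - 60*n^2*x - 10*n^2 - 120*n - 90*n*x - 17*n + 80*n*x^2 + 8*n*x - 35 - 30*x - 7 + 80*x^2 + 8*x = -50*n^3 + n^2*(-60*x - 145) + n*(80*x^2 - 82*x - 137) + 80*x^2 - 22*x - 42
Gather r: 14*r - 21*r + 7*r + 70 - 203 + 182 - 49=0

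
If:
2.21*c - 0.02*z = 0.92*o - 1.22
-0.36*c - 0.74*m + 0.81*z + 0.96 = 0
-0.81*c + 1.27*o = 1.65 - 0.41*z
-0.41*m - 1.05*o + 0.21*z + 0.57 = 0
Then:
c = -1.26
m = 9.91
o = -1.87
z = 7.31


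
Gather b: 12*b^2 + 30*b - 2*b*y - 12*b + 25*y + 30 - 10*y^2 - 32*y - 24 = 12*b^2 + b*(18 - 2*y) - 10*y^2 - 7*y + 6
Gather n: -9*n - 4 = -9*n - 4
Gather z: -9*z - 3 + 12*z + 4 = 3*z + 1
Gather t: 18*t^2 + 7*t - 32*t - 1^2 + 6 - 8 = 18*t^2 - 25*t - 3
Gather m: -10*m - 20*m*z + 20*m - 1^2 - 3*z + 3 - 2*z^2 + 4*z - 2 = m*(10 - 20*z) - 2*z^2 + z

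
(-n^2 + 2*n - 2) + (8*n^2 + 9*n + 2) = 7*n^2 + 11*n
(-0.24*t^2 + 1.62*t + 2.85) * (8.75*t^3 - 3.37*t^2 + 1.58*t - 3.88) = -2.1*t^5 + 14.9838*t^4 + 19.0989*t^3 - 6.1137*t^2 - 1.7826*t - 11.058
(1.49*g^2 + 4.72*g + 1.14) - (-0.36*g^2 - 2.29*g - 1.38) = 1.85*g^2 + 7.01*g + 2.52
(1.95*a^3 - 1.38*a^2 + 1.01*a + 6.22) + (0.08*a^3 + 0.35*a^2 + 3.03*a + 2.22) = 2.03*a^3 - 1.03*a^2 + 4.04*a + 8.44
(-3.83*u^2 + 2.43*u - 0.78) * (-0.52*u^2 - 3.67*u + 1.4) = 1.9916*u^4 + 12.7925*u^3 - 13.8745*u^2 + 6.2646*u - 1.092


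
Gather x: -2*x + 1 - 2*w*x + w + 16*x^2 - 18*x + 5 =w + 16*x^2 + x*(-2*w - 20) + 6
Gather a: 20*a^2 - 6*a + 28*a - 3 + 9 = 20*a^2 + 22*a + 6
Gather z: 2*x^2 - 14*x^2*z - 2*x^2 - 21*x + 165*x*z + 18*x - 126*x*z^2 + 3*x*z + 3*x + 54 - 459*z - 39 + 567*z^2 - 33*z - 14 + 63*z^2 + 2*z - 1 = z^2*(630 - 126*x) + z*(-14*x^2 + 168*x - 490)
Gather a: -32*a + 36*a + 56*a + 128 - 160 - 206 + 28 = 60*a - 210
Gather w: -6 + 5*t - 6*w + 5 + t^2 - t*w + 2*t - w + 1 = t^2 + 7*t + w*(-t - 7)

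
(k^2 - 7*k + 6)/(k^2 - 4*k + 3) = (k - 6)/(k - 3)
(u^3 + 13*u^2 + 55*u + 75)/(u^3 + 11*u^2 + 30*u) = (u^2 + 8*u + 15)/(u*(u + 6))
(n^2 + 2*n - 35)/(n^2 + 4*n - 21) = (n - 5)/(n - 3)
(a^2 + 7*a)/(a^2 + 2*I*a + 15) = a*(a + 7)/(a^2 + 2*I*a + 15)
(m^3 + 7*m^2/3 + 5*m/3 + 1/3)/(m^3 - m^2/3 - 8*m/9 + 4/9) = 3*(3*m^2 + 4*m + 1)/(9*m^2 - 12*m + 4)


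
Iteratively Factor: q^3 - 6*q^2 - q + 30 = (q + 2)*(q^2 - 8*q + 15) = (q - 5)*(q + 2)*(q - 3)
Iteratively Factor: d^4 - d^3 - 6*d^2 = (d)*(d^3 - d^2 - 6*d) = d*(d + 2)*(d^2 - 3*d) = d^2*(d + 2)*(d - 3)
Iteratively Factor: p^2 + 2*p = (p)*(p + 2)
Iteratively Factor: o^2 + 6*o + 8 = (o + 4)*(o + 2)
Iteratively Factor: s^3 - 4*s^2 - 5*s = (s)*(s^2 - 4*s - 5) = s*(s + 1)*(s - 5)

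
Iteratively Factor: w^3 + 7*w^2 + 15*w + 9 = (w + 1)*(w^2 + 6*w + 9) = (w + 1)*(w + 3)*(w + 3)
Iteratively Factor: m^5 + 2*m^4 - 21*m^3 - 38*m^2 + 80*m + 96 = (m - 4)*(m^4 + 6*m^3 + 3*m^2 - 26*m - 24) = (m - 4)*(m + 1)*(m^3 + 5*m^2 - 2*m - 24) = (m - 4)*(m + 1)*(m + 3)*(m^2 + 2*m - 8) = (m - 4)*(m + 1)*(m + 3)*(m + 4)*(m - 2)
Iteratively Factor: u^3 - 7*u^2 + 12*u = (u - 4)*(u^2 - 3*u) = u*(u - 4)*(u - 3)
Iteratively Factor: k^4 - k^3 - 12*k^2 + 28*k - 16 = (k - 2)*(k^3 + k^2 - 10*k + 8) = (k - 2)^2*(k^2 + 3*k - 4) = (k - 2)^2*(k - 1)*(k + 4)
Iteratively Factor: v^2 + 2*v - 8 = (v - 2)*(v + 4)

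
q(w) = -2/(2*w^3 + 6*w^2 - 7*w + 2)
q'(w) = -2*(-6*w^2 - 12*w + 7)/(2*w^3 + 6*w^2 - 7*w + 2)^2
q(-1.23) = -0.13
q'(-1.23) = -0.10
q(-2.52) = -0.08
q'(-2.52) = 0.00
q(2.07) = -0.06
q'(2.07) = 0.09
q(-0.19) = -0.57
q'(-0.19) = -1.45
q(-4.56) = 0.06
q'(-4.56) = 0.13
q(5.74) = -0.00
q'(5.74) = 0.00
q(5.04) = -0.01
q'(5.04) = 0.00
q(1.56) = -0.15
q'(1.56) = 0.30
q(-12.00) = 0.00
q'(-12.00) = 0.00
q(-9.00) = 0.00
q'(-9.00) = 0.00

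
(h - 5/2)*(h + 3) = h^2 + h/2 - 15/2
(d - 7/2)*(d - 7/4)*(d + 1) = d^3 - 17*d^2/4 + 7*d/8 + 49/8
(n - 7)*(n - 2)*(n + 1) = n^3 - 8*n^2 + 5*n + 14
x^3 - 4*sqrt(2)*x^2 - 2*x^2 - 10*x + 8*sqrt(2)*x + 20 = (x - 2)*(x - 5*sqrt(2))*(x + sqrt(2))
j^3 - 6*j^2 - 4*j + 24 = (j - 6)*(j - 2)*(j + 2)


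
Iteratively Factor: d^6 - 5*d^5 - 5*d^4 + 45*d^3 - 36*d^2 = (d)*(d^5 - 5*d^4 - 5*d^3 + 45*d^2 - 36*d) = d*(d - 4)*(d^4 - d^3 - 9*d^2 + 9*d) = d*(d - 4)*(d + 3)*(d^3 - 4*d^2 + 3*d) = d^2*(d - 4)*(d + 3)*(d^2 - 4*d + 3) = d^2*(d - 4)*(d - 3)*(d + 3)*(d - 1)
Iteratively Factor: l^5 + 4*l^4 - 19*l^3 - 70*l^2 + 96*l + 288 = (l - 3)*(l^4 + 7*l^3 + 2*l^2 - 64*l - 96) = (l - 3)*(l + 4)*(l^3 + 3*l^2 - 10*l - 24) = (l - 3)*(l + 4)^2*(l^2 - l - 6) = (l - 3)*(l + 2)*(l + 4)^2*(l - 3)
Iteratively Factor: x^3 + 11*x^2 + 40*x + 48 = (x + 4)*(x^2 + 7*x + 12) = (x + 3)*(x + 4)*(x + 4)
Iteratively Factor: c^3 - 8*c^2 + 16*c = (c - 4)*(c^2 - 4*c) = (c - 4)^2*(c)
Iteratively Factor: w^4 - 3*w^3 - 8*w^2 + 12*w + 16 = (w - 2)*(w^3 - w^2 - 10*w - 8) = (w - 2)*(w + 1)*(w^2 - 2*w - 8) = (w - 2)*(w + 1)*(w + 2)*(w - 4)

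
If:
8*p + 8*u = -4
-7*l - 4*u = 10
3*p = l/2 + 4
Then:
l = -8/19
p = 24/19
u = -67/38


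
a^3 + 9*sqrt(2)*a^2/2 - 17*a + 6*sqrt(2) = (a - sqrt(2))*(a - sqrt(2)/2)*(a + 6*sqrt(2))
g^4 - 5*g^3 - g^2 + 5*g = g*(g - 5)*(g - 1)*(g + 1)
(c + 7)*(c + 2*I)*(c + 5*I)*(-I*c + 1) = -I*c^4 + 8*c^3 - 7*I*c^3 + 56*c^2 + 17*I*c^2 - 10*c + 119*I*c - 70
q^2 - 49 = (q - 7)*(q + 7)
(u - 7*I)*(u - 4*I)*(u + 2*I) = u^3 - 9*I*u^2 - 6*u - 56*I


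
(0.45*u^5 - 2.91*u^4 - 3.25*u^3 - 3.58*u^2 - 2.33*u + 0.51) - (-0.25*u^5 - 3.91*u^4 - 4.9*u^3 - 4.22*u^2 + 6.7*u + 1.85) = 0.7*u^5 + 1.0*u^4 + 1.65*u^3 + 0.64*u^2 - 9.03*u - 1.34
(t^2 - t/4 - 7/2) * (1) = t^2 - t/4 - 7/2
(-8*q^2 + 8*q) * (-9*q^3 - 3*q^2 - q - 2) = 72*q^5 - 48*q^4 - 16*q^3 + 8*q^2 - 16*q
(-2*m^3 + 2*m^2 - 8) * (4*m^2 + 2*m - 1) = -8*m^5 + 4*m^4 + 6*m^3 - 34*m^2 - 16*m + 8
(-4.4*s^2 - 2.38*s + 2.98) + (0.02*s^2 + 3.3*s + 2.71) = -4.38*s^2 + 0.92*s + 5.69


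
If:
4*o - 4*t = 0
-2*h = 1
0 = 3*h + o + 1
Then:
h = -1/2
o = 1/2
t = 1/2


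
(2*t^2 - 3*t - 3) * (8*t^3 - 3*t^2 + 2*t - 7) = 16*t^5 - 30*t^4 - 11*t^3 - 11*t^2 + 15*t + 21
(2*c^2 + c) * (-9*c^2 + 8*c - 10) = -18*c^4 + 7*c^3 - 12*c^2 - 10*c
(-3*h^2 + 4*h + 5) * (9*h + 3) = -27*h^3 + 27*h^2 + 57*h + 15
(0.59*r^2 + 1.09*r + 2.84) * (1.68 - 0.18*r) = -0.1062*r^3 + 0.795*r^2 + 1.32*r + 4.7712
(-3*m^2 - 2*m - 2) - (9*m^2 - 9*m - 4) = -12*m^2 + 7*m + 2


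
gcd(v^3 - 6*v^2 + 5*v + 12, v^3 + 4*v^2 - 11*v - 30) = v - 3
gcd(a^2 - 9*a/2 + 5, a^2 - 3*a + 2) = a - 2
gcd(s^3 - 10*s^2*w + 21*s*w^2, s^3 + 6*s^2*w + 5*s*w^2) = s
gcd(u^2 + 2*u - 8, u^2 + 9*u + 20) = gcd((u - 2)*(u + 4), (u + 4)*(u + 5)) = u + 4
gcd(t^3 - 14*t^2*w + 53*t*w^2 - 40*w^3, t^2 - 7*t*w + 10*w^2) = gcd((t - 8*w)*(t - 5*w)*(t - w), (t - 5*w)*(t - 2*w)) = t - 5*w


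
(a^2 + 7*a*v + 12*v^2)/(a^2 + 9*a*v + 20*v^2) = (a + 3*v)/(a + 5*v)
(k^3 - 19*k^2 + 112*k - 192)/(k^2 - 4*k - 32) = (k^2 - 11*k + 24)/(k + 4)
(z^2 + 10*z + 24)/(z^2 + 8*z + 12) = (z + 4)/(z + 2)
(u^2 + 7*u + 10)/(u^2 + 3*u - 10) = (u + 2)/(u - 2)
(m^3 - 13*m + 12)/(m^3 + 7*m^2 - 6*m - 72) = (m - 1)/(m + 6)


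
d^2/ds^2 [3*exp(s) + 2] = 3*exp(s)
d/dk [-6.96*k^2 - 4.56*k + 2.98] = -13.92*k - 4.56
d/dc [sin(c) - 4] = cos(c)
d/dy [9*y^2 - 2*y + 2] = 18*y - 2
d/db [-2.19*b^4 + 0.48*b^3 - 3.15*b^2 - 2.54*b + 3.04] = -8.76*b^3 + 1.44*b^2 - 6.3*b - 2.54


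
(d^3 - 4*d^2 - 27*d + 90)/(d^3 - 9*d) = (d^2 - d - 30)/(d*(d + 3))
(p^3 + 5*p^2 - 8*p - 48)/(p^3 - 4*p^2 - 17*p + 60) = (p + 4)/(p - 5)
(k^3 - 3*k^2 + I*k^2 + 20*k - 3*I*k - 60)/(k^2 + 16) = (k^2 + k*(-3 + 5*I) - 15*I)/(k + 4*I)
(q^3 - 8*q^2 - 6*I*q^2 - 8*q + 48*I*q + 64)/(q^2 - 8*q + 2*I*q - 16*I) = (q^2 - 6*I*q - 8)/(q + 2*I)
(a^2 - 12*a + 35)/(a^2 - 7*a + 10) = (a - 7)/(a - 2)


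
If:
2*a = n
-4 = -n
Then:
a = 2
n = 4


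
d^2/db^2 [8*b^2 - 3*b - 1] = 16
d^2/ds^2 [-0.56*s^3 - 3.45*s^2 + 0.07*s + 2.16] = -3.36*s - 6.9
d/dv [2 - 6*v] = -6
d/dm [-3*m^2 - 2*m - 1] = -6*m - 2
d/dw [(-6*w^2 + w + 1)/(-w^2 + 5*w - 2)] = (-29*w^2 + 26*w - 7)/(w^4 - 10*w^3 + 29*w^2 - 20*w + 4)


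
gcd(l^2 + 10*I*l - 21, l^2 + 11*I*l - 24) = l + 3*I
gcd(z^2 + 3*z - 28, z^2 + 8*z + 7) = z + 7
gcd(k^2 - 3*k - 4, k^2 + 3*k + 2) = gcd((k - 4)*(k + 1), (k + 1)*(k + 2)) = k + 1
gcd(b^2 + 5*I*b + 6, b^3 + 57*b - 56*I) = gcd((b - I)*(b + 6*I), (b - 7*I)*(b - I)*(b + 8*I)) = b - I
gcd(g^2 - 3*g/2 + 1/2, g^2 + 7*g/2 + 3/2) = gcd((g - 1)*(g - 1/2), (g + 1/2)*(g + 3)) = 1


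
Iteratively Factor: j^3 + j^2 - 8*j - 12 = (j + 2)*(j^2 - j - 6) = (j + 2)^2*(j - 3)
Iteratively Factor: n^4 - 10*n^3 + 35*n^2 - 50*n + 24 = (n - 4)*(n^3 - 6*n^2 + 11*n - 6) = (n - 4)*(n - 1)*(n^2 - 5*n + 6) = (n - 4)*(n - 3)*(n - 1)*(n - 2)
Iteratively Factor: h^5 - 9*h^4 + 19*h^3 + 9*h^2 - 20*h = (h)*(h^4 - 9*h^3 + 19*h^2 + 9*h - 20) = h*(h - 1)*(h^3 - 8*h^2 + 11*h + 20) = h*(h - 1)*(h + 1)*(h^2 - 9*h + 20) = h*(h - 4)*(h - 1)*(h + 1)*(h - 5)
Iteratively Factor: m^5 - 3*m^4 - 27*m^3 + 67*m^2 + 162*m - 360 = (m + 4)*(m^4 - 7*m^3 + m^2 + 63*m - 90) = (m - 5)*(m + 4)*(m^3 - 2*m^2 - 9*m + 18) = (m - 5)*(m - 3)*(m + 4)*(m^2 + m - 6) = (m - 5)*(m - 3)*(m - 2)*(m + 4)*(m + 3)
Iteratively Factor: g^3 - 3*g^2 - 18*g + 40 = (g + 4)*(g^2 - 7*g + 10) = (g - 5)*(g + 4)*(g - 2)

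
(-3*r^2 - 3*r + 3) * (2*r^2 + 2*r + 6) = -6*r^4 - 12*r^3 - 18*r^2 - 12*r + 18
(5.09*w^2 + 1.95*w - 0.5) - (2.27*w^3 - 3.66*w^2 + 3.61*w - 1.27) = -2.27*w^3 + 8.75*w^2 - 1.66*w + 0.77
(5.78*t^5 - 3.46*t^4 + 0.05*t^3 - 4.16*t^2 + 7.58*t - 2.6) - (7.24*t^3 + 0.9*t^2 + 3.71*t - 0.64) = 5.78*t^5 - 3.46*t^4 - 7.19*t^3 - 5.06*t^2 + 3.87*t - 1.96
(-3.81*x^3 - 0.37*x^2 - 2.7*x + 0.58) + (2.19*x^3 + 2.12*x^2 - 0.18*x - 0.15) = -1.62*x^3 + 1.75*x^2 - 2.88*x + 0.43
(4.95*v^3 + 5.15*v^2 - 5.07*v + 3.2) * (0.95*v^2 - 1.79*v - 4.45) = 4.7025*v^5 - 3.968*v^4 - 36.0625*v^3 - 10.8022*v^2 + 16.8335*v - 14.24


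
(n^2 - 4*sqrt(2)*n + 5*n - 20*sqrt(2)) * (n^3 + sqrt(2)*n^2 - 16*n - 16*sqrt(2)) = n^5 - 3*sqrt(2)*n^4 + 5*n^4 - 24*n^3 - 15*sqrt(2)*n^3 - 120*n^2 + 48*sqrt(2)*n^2 + 128*n + 240*sqrt(2)*n + 640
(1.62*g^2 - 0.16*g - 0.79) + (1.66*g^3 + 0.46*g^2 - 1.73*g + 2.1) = 1.66*g^3 + 2.08*g^2 - 1.89*g + 1.31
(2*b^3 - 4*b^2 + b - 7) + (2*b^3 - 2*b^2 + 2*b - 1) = 4*b^3 - 6*b^2 + 3*b - 8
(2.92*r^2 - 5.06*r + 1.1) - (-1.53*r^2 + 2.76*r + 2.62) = 4.45*r^2 - 7.82*r - 1.52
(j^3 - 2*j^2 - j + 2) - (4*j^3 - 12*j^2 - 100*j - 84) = -3*j^3 + 10*j^2 + 99*j + 86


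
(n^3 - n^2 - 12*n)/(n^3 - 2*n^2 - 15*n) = (n - 4)/(n - 5)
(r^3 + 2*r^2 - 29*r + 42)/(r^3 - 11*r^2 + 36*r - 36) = (r + 7)/(r - 6)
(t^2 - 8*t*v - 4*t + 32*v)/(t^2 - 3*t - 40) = (-t^2 + 8*t*v + 4*t - 32*v)/(-t^2 + 3*t + 40)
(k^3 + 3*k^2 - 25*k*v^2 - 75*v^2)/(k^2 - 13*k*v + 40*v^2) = (-k^2 - 5*k*v - 3*k - 15*v)/(-k + 8*v)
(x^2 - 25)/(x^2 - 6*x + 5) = (x + 5)/(x - 1)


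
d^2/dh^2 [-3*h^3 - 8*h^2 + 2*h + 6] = -18*h - 16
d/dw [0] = 0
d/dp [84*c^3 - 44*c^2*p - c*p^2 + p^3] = -44*c^2 - 2*c*p + 3*p^2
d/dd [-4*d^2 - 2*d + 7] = -8*d - 2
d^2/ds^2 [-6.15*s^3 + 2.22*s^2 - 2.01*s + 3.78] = 4.44 - 36.9*s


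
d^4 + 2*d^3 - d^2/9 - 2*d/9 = d*(d - 1/3)*(d + 1/3)*(d + 2)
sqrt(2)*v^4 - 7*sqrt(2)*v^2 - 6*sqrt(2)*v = v*(v - 3)*(v + 2)*(sqrt(2)*v + sqrt(2))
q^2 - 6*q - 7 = (q - 7)*(q + 1)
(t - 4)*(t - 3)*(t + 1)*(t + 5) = t^4 - t^3 - 25*t^2 + 37*t + 60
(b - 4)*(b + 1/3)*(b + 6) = b^3 + 7*b^2/3 - 70*b/3 - 8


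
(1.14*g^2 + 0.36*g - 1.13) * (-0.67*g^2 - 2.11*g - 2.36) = -0.7638*g^4 - 2.6466*g^3 - 2.6929*g^2 + 1.5347*g + 2.6668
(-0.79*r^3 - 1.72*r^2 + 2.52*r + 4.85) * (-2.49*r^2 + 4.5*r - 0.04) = 1.9671*r^5 + 0.7278*r^4 - 13.9832*r^3 - 0.6677*r^2 + 21.7242*r - 0.194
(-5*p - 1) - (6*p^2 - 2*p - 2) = -6*p^2 - 3*p + 1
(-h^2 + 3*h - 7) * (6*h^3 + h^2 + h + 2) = -6*h^5 + 17*h^4 - 40*h^3 - 6*h^2 - h - 14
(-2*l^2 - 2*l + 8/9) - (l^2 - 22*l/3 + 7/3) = -3*l^2 + 16*l/3 - 13/9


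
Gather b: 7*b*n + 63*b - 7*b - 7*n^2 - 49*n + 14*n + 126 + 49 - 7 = b*(7*n + 56) - 7*n^2 - 35*n + 168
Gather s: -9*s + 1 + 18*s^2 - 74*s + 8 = 18*s^2 - 83*s + 9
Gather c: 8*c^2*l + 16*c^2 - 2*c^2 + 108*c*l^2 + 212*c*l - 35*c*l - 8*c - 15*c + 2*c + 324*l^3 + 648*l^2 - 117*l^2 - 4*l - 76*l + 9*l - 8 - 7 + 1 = c^2*(8*l + 14) + c*(108*l^2 + 177*l - 21) + 324*l^3 + 531*l^2 - 71*l - 14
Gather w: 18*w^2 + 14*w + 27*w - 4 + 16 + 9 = 18*w^2 + 41*w + 21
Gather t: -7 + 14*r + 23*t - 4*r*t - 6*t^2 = 14*r - 6*t^2 + t*(23 - 4*r) - 7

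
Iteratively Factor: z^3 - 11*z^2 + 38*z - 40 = (z - 4)*(z^2 - 7*z + 10) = (z - 4)*(z - 2)*(z - 5)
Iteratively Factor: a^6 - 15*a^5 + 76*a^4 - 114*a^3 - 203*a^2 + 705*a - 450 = (a - 5)*(a^5 - 10*a^4 + 26*a^3 + 16*a^2 - 123*a + 90) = (a - 5)*(a - 3)*(a^4 - 7*a^3 + 5*a^2 + 31*a - 30) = (a - 5)*(a - 3)*(a + 2)*(a^3 - 9*a^2 + 23*a - 15) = (a - 5)*(a - 3)^2*(a + 2)*(a^2 - 6*a + 5) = (a - 5)^2*(a - 3)^2*(a + 2)*(a - 1)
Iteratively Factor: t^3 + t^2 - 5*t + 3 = (t + 3)*(t^2 - 2*t + 1) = (t - 1)*(t + 3)*(t - 1)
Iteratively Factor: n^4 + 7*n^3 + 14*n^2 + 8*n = (n)*(n^3 + 7*n^2 + 14*n + 8) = n*(n + 4)*(n^2 + 3*n + 2) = n*(n + 2)*(n + 4)*(n + 1)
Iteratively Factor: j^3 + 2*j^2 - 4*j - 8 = (j - 2)*(j^2 + 4*j + 4) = (j - 2)*(j + 2)*(j + 2)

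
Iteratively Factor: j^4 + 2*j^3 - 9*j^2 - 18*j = (j + 2)*(j^3 - 9*j) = (j + 2)*(j + 3)*(j^2 - 3*j) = j*(j + 2)*(j + 3)*(j - 3)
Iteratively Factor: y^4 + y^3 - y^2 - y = (y + 1)*(y^3 - y) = (y + 1)^2*(y^2 - y) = (y - 1)*(y + 1)^2*(y)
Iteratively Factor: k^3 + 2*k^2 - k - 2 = (k + 1)*(k^2 + k - 2) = (k - 1)*(k + 1)*(k + 2)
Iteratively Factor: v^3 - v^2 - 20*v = (v - 5)*(v^2 + 4*v) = v*(v - 5)*(v + 4)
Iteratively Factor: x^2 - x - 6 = (x + 2)*(x - 3)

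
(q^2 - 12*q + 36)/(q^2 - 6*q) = (q - 6)/q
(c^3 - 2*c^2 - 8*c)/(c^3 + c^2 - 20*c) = (c + 2)/(c + 5)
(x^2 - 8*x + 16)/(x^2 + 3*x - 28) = (x - 4)/(x + 7)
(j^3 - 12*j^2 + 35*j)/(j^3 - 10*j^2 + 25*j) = (j - 7)/(j - 5)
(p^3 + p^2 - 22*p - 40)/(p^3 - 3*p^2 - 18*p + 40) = (p + 2)/(p - 2)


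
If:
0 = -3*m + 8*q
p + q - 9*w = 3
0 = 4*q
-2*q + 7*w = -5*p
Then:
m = 0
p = 21/52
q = 0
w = -15/52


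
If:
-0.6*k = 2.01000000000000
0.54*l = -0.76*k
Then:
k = -3.35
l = 4.71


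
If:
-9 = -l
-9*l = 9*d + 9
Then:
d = -10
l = 9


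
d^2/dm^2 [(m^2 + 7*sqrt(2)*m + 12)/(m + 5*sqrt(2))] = -16/(m^3 + 15*sqrt(2)*m^2 + 150*m + 250*sqrt(2))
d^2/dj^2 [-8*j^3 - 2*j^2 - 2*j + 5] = -48*j - 4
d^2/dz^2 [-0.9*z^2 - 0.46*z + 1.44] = -1.80000000000000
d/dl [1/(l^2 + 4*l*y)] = 2*(-l - 2*y)/(l^2*(l + 4*y)^2)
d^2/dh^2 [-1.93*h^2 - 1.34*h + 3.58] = -3.86000000000000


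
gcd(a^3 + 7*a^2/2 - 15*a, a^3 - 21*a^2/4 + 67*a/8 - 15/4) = a - 5/2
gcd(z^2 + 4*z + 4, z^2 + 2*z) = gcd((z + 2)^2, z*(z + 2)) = z + 2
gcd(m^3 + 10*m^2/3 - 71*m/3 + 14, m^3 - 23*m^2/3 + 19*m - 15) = m - 3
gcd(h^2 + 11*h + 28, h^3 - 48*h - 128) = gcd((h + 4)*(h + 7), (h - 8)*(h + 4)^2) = h + 4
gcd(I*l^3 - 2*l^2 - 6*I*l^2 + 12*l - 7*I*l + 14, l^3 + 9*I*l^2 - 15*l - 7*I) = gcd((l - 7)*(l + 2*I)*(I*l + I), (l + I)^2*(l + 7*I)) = 1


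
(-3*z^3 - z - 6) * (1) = -3*z^3 - z - 6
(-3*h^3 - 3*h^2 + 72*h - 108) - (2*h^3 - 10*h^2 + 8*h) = -5*h^3 + 7*h^2 + 64*h - 108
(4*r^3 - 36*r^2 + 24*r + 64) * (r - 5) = 4*r^4 - 56*r^3 + 204*r^2 - 56*r - 320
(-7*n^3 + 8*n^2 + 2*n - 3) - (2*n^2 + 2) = -7*n^3 + 6*n^2 + 2*n - 5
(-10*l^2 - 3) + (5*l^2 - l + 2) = -5*l^2 - l - 1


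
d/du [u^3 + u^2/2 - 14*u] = 3*u^2 + u - 14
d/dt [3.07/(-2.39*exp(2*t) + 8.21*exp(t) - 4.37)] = (14.6746*exp(t) - 25.2047)*exp(t)/(2.39*exp(2*t) - 8.21*exp(t) + 4.37)^2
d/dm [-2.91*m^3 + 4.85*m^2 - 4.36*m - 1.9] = -8.73*m^2 + 9.7*m - 4.36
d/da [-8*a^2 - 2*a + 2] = -16*a - 2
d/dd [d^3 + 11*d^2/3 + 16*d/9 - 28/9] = 3*d^2 + 22*d/3 + 16/9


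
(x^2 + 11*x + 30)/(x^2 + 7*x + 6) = (x + 5)/(x + 1)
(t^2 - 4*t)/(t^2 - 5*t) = (t - 4)/(t - 5)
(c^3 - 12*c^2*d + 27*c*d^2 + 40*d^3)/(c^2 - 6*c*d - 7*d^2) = (c^2 - 13*c*d + 40*d^2)/(c - 7*d)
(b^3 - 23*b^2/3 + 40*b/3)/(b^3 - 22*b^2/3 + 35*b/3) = (3*b - 8)/(3*b - 7)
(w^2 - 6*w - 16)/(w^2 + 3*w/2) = 2*(w^2 - 6*w - 16)/(w*(2*w + 3))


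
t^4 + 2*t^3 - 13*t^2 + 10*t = t*(t - 2)*(t - 1)*(t + 5)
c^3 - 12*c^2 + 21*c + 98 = (c - 7)^2*(c + 2)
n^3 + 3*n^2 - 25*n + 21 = (n - 3)*(n - 1)*(n + 7)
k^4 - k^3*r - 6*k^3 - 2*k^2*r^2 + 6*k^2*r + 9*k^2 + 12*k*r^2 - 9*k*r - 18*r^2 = (k - 3)^2*(k - 2*r)*(k + r)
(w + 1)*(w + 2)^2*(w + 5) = w^4 + 10*w^3 + 33*w^2 + 44*w + 20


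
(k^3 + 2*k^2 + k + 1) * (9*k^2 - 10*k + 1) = 9*k^5 + 8*k^4 - 10*k^3 + k^2 - 9*k + 1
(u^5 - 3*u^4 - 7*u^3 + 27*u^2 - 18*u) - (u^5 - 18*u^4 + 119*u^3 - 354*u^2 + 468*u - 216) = 15*u^4 - 126*u^3 + 381*u^2 - 486*u + 216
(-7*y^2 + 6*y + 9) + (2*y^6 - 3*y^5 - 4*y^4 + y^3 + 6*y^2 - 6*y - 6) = 2*y^6 - 3*y^5 - 4*y^4 + y^3 - y^2 + 3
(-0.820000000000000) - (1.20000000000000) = -2.02000000000000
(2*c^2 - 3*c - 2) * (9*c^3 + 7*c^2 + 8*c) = 18*c^5 - 13*c^4 - 23*c^3 - 38*c^2 - 16*c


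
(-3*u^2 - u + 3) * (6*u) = -18*u^3 - 6*u^2 + 18*u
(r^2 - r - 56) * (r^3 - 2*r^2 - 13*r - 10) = r^5 - 3*r^4 - 67*r^3 + 115*r^2 + 738*r + 560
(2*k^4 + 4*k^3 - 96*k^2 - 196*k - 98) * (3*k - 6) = 6*k^5 - 312*k^3 - 12*k^2 + 882*k + 588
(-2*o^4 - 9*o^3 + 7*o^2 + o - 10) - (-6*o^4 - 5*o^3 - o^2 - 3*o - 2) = 4*o^4 - 4*o^3 + 8*o^2 + 4*o - 8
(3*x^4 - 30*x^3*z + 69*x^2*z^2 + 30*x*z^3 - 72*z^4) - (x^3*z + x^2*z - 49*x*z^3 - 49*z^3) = 3*x^4 - 31*x^3*z + 69*x^2*z^2 - x^2*z + 79*x*z^3 - 72*z^4 + 49*z^3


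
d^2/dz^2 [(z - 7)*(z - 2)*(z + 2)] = 6*z - 14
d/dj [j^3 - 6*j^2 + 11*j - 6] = 3*j^2 - 12*j + 11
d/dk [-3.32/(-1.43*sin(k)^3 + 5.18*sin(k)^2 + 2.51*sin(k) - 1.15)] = (-14.2428*sin(k)^2 + 34.3952*sin(k) + 8.3332)*cos(k)/(1.43*sin(k)^3 - 5.18*sin(k)^2 - 2.51*sin(k) + 1.15)^2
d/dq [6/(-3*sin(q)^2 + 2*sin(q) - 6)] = 12*(3*sin(q) - 1)*cos(q)/(3*sin(q)^2 - 2*sin(q) + 6)^2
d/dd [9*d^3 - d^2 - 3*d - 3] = 27*d^2 - 2*d - 3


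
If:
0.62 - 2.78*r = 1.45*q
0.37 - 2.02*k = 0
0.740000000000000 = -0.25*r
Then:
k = 0.18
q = 6.10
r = -2.96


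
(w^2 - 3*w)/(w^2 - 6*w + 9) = w/(w - 3)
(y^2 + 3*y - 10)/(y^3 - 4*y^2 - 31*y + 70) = 1/(y - 7)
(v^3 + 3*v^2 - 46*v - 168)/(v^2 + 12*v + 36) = (v^2 - 3*v - 28)/(v + 6)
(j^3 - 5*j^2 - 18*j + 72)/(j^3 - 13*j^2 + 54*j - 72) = (j + 4)/(j - 4)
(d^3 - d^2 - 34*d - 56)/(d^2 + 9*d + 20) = (d^2 - 5*d - 14)/(d + 5)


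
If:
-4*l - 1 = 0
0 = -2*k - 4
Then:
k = -2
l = -1/4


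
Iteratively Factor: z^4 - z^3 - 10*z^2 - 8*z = (z - 4)*(z^3 + 3*z^2 + 2*z) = (z - 4)*(z + 2)*(z^2 + z) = (z - 4)*(z + 1)*(z + 2)*(z)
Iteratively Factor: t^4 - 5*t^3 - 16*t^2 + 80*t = (t)*(t^3 - 5*t^2 - 16*t + 80) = t*(t - 5)*(t^2 - 16) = t*(t - 5)*(t - 4)*(t + 4)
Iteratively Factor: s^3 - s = (s - 1)*(s^2 + s) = (s - 1)*(s + 1)*(s)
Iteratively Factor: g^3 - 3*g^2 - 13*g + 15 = (g - 1)*(g^2 - 2*g - 15) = (g - 1)*(g + 3)*(g - 5)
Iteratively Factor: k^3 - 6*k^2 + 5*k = (k)*(k^2 - 6*k + 5) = k*(k - 1)*(k - 5)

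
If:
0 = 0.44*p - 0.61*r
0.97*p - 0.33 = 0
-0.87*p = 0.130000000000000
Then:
No Solution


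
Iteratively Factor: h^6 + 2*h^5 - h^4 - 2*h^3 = (h)*(h^5 + 2*h^4 - h^3 - 2*h^2) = h*(h + 2)*(h^4 - h^2) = h^2*(h + 2)*(h^3 - h) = h^2*(h + 1)*(h + 2)*(h^2 - h) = h^3*(h + 1)*(h + 2)*(h - 1)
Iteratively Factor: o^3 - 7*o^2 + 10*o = (o - 5)*(o^2 - 2*o) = o*(o - 5)*(o - 2)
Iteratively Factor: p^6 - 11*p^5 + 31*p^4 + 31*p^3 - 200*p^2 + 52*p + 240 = (p - 5)*(p^5 - 6*p^4 + p^3 + 36*p^2 - 20*p - 48) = (p - 5)*(p - 3)*(p^4 - 3*p^3 - 8*p^2 + 12*p + 16) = (p - 5)*(p - 3)*(p + 2)*(p^3 - 5*p^2 + 2*p + 8) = (p - 5)*(p - 3)*(p + 1)*(p + 2)*(p^2 - 6*p + 8) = (p - 5)*(p - 3)*(p - 2)*(p + 1)*(p + 2)*(p - 4)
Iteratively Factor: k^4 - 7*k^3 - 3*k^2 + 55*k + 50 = (k - 5)*(k^3 - 2*k^2 - 13*k - 10) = (k - 5)*(k + 2)*(k^2 - 4*k - 5) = (k - 5)^2*(k + 2)*(k + 1)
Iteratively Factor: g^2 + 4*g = (g + 4)*(g)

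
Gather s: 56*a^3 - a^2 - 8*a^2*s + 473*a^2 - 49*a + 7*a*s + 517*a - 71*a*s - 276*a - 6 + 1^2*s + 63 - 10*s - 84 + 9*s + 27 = 56*a^3 + 472*a^2 + 192*a + s*(-8*a^2 - 64*a)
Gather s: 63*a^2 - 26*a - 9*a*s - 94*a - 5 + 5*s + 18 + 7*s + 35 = 63*a^2 - 120*a + s*(12 - 9*a) + 48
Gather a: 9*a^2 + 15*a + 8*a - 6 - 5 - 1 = 9*a^2 + 23*a - 12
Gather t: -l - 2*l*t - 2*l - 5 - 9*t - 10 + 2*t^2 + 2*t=-3*l + 2*t^2 + t*(-2*l - 7) - 15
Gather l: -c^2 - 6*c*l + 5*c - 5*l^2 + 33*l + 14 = -c^2 + 5*c - 5*l^2 + l*(33 - 6*c) + 14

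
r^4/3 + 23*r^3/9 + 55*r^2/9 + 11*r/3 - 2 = (r/3 + 1)*(r - 1/3)*(r + 2)*(r + 3)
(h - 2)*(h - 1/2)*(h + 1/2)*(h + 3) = h^4 + h^3 - 25*h^2/4 - h/4 + 3/2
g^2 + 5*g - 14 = (g - 2)*(g + 7)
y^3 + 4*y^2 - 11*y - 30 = (y - 3)*(y + 2)*(y + 5)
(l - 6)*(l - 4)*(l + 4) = l^3 - 6*l^2 - 16*l + 96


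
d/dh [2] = 0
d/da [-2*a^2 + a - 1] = 1 - 4*a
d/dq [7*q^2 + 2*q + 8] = 14*q + 2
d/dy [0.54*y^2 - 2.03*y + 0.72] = 1.08*y - 2.03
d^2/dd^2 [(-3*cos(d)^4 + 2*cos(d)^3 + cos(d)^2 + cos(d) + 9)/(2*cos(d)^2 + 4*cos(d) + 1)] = (464*(1 - cos(d)^2)^2 - 324*sin(d)^6 + 48*cos(d)^8 + 256*cos(d)^7 + 108*cos(d)^6 - 378*cos(d)^3 + 100*cos(d)^2 + 467*cos(d) + 106)/(2*cos(d)^2 + 4*cos(d) + 1)^3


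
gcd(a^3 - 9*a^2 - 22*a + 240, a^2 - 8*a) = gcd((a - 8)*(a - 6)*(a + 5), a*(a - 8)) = a - 8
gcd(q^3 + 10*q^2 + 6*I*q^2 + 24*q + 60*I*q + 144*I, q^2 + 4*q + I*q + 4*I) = q + 4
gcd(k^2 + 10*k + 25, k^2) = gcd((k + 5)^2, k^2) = 1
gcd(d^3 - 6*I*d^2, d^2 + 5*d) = d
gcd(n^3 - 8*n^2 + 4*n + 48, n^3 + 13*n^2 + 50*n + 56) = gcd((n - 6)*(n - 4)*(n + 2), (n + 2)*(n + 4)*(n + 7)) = n + 2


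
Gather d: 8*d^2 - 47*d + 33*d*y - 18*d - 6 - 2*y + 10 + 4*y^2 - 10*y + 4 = 8*d^2 + d*(33*y - 65) + 4*y^2 - 12*y + 8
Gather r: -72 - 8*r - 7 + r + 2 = -7*r - 77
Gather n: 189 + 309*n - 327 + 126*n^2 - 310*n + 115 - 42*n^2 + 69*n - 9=84*n^2 + 68*n - 32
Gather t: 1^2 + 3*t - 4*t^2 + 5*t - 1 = -4*t^2 + 8*t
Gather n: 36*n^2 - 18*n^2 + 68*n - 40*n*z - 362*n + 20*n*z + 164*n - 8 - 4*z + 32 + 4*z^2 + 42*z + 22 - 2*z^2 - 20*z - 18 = 18*n^2 + n*(-20*z - 130) + 2*z^2 + 18*z + 28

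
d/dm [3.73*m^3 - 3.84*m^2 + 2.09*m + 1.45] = 11.19*m^2 - 7.68*m + 2.09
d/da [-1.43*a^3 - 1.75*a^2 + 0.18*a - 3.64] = -4.29*a^2 - 3.5*a + 0.18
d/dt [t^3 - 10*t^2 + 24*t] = 3*t^2 - 20*t + 24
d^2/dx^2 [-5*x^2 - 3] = -10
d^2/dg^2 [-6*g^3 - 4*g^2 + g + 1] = -36*g - 8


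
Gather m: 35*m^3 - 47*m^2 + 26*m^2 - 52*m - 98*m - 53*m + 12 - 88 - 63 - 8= 35*m^3 - 21*m^2 - 203*m - 147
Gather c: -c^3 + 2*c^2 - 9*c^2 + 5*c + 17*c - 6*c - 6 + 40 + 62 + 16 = -c^3 - 7*c^2 + 16*c + 112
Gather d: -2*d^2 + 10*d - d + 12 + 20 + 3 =-2*d^2 + 9*d + 35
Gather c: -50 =-50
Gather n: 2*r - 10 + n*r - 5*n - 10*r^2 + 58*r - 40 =n*(r - 5) - 10*r^2 + 60*r - 50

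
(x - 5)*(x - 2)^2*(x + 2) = x^4 - 7*x^3 + 6*x^2 + 28*x - 40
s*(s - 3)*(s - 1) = s^3 - 4*s^2 + 3*s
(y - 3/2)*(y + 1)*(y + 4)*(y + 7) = y^4 + 21*y^3/2 + 21*y^2 - 61*y/2 - 42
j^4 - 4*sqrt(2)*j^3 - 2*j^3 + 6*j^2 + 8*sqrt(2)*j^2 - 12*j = j*(j - 2)*(j - 3*sqrt(2))*(j - sqrt(2))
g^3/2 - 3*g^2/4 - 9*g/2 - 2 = (g/2 + 1/4)*(g - 4)*(g + 2)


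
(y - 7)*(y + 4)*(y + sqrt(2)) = y^3 - 3*y^2 + sqrt(2)*y^2 - 28*y - 3*sqrt(2)*y - 28*sqrt(2)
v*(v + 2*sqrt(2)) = v^2 + 2*sqrt(2)*v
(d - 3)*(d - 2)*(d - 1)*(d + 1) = d^4 - 5*d^3 + 5*d^2 + 5*d - 6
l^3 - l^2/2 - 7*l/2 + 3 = (l - 3/2)*(l - 1)*(l + 2)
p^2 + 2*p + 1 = (p + 1)^2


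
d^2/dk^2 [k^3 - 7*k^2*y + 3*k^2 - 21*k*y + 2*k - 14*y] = 6*k - 14*y + 6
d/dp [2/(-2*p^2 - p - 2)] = 2*(4*p + 1)/(2*p^2 + p + 2)^2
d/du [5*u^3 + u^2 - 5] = u*(15*u + 2)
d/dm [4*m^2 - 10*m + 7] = 8*m - 10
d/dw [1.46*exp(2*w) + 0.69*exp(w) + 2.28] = (2.92*exp(w) + 0.69)*exp(w)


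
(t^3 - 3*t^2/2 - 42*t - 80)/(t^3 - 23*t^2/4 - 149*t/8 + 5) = 4*(t + 4)/(4*t - 1)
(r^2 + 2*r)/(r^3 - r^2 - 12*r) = (r + 2)/(r^2 - r - 12)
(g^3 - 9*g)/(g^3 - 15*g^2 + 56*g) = (g^2 - 9)/(g^2 - 15*g + 56)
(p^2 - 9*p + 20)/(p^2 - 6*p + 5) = (p - 4)/(p - 1)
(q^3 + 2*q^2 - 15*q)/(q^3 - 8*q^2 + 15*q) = (q + 5)/(q - 5)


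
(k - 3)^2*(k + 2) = k^3 - 4*k^2 - 3*k + 18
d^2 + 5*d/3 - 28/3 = (d - 7/3)*(d + 4)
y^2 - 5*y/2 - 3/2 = (y - 3)*(y + 1/2)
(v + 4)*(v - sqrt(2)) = v^2 - sqrt(2)*v + 4*v - 4*sqrt(2)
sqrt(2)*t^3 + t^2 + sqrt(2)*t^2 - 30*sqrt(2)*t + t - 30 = (t - 5)*(t + 6)*(sqrt(2)*t + 1)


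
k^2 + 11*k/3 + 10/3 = (k + 5/3)*(k + 2)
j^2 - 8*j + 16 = (j - 4)^2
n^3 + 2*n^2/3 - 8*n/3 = n*(n - 4/3)*(n + 2)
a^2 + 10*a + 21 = (a + 3)*(a + 7)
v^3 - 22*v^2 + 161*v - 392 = (v - 8)*(v - 7)^2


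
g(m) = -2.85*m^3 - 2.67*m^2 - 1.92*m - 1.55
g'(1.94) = -44.46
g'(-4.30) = -137.05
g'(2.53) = -70.16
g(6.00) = -724.79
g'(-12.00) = -1169.04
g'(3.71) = -139.41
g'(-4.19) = -129.65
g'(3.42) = -120.19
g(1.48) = -19.48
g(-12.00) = 4561.81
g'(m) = -8.55*m^2 - 5.34*m - 1.92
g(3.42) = -153.35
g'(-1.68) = -17.08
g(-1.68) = 7.65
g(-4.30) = 183.93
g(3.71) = -190.96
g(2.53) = -69.65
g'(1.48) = -28.55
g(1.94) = -36.13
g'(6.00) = -341.76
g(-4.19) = 169.27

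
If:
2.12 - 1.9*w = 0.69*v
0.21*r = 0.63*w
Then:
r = 3.0*w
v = 3.07246376811594 - 2.7536231884058*w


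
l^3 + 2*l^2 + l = l*(l + 1)^2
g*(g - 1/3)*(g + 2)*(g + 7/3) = g^4 + 4*g^3 + 29*g^2/9 - 14*g/9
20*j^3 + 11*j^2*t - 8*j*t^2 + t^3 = (-5*j + t)*(-4*j + t)*(j + t)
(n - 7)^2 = n^2 - 14*n + 49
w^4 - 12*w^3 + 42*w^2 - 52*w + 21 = (w - 7)*(w - 3)*(w - 1)^2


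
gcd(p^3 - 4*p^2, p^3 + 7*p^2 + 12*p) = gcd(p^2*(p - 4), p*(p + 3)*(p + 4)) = p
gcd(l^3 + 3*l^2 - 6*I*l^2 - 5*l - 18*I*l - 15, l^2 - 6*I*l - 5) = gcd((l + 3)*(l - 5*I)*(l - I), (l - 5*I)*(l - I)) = l^2 - 6*I*l - 5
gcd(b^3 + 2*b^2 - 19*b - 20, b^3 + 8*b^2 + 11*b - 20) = b + 5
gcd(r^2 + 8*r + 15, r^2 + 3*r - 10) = r + 5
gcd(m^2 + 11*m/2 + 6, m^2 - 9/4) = m + 3/2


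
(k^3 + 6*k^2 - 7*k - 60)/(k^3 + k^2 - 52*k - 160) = (k - 3)/(k - 8)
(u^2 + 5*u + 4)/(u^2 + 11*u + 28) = (u + 1)/(u + 7)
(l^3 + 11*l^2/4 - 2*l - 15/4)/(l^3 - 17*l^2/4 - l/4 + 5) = (l + 3)/(l - 4)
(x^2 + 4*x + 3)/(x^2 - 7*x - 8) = (x + 3)/(x - 8)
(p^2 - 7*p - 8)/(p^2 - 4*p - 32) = (p + 1)/(p + 4)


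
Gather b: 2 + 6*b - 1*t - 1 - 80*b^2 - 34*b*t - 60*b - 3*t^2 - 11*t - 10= -80*b^2 + b*(-34*t - 54) - 3*t^2 - 12*t - 9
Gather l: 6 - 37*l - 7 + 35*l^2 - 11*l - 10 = 35*l^2 - 48*l - 11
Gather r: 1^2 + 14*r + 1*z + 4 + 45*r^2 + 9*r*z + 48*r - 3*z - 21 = 45*r^2 + r*(9*z + 62) - 2*z - 16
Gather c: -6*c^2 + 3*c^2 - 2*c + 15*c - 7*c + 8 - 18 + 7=-3*c^2 + 6*c - 3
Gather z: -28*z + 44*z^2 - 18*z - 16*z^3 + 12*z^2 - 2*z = -16*z^3 + 56*z^2 - 48*z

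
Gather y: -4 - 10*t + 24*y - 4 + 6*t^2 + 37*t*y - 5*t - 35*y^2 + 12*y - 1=6*t^2 - 15*t - 35*y^2 + y*(37*t + 36) - 9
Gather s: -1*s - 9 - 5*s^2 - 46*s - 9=-5*s^2 - 47*s - 18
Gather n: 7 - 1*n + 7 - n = 14 - 2*n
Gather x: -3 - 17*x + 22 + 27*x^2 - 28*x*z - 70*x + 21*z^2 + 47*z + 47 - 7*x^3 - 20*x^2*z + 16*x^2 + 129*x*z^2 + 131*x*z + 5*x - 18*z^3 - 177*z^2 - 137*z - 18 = -7*x^3 + x^2*(43 - 20*z) + x*(129*z^2 + 103*z - 82) - 18*z^3 - 156*z^2 - 90*z + 48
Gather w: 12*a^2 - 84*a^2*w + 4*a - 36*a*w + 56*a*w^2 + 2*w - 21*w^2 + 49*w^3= 12*a^2 + 4*a + 49*w^3 + w^2*(56*a - 21) + w*(-84*a^2 - 36*a + 2)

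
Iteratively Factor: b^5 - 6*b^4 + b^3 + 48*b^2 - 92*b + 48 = (b - 4)*(b^4 - 2*b^3 - 7*b^2 + 20*b - 12) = (b - 4)*(b + 3)*(b^3 - 5*b^2 + 8*b - 4) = (b - 4)*(b - 1)*(b + 3)*(b^2 - 4*b + 4) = (b - 4)*(b - 2)*(b - 1)*(b + 3)*(b - 2)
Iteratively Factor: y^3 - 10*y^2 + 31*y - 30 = (y - 3)*(y^2 - 7*y + 10) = (y - 3)*(y - 2)*(y - 5)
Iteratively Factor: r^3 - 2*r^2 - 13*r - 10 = (r + 1)*(r^2 - 3*r - 10) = (r + 1)*(r + 2)*(r - 5)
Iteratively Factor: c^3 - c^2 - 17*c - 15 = (c - 5)*(c^2 + 4*c + 3) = (c - 5)*(c + 1)*(c + 3)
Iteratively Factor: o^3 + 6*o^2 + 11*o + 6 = (o + 3)*(o^2 + 3*o + 2) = (o + 1)*(o + 3)*(o + 2)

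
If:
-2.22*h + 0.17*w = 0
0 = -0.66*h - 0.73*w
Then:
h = 0.00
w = 0.00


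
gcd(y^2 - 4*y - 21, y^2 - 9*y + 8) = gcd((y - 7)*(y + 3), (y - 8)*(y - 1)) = 1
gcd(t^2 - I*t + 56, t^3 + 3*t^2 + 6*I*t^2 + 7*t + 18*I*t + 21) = t + 7*I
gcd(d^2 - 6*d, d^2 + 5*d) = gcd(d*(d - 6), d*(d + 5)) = d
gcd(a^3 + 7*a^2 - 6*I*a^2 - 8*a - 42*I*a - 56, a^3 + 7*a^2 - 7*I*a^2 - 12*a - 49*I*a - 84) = a^2 + a*(7 - 4*I) - 28*I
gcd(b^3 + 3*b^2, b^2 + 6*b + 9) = b + 3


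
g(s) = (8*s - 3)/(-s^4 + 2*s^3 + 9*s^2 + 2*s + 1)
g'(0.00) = 14.00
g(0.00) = -3.00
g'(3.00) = 0.12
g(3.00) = 0.34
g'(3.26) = 0.23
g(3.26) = 0.39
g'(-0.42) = -5.77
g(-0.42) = -4.06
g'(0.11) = 10.85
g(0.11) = -1.59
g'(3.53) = 0.47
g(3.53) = 0.48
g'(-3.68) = 0.20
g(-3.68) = 0.19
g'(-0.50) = -5.19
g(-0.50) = -3.61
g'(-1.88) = 29.38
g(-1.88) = -5.52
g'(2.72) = 0.06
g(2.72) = 0.32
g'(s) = (8*s - 3)*(4*s^3 - 6*s^2 - 18*s - 2)/(-s^4 + 2*s^3 + 9*s^2 + 2*s + 1)^2 + 8/(-s^4 + 2*s^3 + 9*s^2 + 2*s + 1)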